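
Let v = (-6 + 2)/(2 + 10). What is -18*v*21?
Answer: 126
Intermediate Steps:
v = -⅓ (v = -4/12 = -4*1/12 = -⅓ ≈ -0.33333)
-18*v*21 = -18*(-⅓)*21 = 6*21 = 126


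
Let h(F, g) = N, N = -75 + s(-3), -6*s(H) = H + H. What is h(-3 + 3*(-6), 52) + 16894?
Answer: 16820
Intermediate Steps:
s(H) = -H/3 (s(H) = -(H + H)/6 = -H/3)
N = -74 (N = -75 - ⅓*(-3) = -75 + 1 = -74)
h(F, g) = -74
h(-3 + 3*(-6), 52) + 16894 = -74 + 16894 = 16820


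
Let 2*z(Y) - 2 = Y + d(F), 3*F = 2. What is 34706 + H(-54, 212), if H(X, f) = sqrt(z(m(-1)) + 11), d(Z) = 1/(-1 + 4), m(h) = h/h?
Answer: 34706 + sqrt(114)/3 ≈ 34710.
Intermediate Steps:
m(h) = 1
F = 2/3 (F = (1/3)*2 = 2/3 ≈ 0.66667)
d(Z) = 1/3
z(Y) = 7/6 + Y/2 (z(Y) = 1 + (Y + 1/3)/2 = 1 + (1/3 + Y)/2 = 1 + (1/6 + Y/2) = 7/6 + Y/2)
H(X, f) = sqrt(114)/3 (H(X, f) = sqrt((7/6 + (1/2)*1) + 11) = sqrt((7/6 + 1/2) + 11) = sqrt(5/3 + 11) = sqrt(38/3) = sqrt(114)/3)
34706 + H(-54, 212) = 34706 + sqrt(114)/3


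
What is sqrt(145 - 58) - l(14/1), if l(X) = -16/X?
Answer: 8/7 + sqrt(87) ≈ 10.470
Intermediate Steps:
sqrt(145 - 58) - l(14/1) = sqrt(145 - 58) - (-16)/(14/1) = sqrt(87) - (-16)/(14*1) = sqrt(87) - (-16)/14 = sqrt(87) - 1*(-8/7) = sqrt(87) + 8/7 = 8/7 + sqrt(87)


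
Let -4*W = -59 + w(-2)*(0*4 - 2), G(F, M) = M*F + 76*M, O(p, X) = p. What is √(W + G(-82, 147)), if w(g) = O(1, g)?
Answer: I*√3467/2 ≈ 29.441*I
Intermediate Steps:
w(g) = 1
G(F, M) = 76*M + F*M (G(F, M) = F*M + 76*M = 76*M + F*M)
W = 61/4 (W = -(-59 + 1*(0*4 - 2))/4 = -(-59 + 1*(0 - 2))/4 = -(-59 + 1*(-2))/4 = -(-59 - 2)/4 = -¼*(-61) = 61/4 ≈ 15.250)
√(W + G(-82, 147)) = √(61/4 + 147*(76 - 82)) = √(61/4 + 147*(-6)) = √(61/4 - 882) = √(-3467/4) = I*√3467/2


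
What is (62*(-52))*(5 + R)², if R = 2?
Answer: -157976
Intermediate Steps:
(62*(-52))*(5 + R)² = (62*(-52))*(5 + 2)² = -3224*7² = -3224*49 = -157976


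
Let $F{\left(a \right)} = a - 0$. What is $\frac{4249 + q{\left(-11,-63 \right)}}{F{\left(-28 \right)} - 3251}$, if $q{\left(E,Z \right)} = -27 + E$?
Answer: $- \frac{4211}{3279} \approx -1.2842$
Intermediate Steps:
$F{\left(a \right)} = a$ ($F{\left(a \right)} = a + 0 = a$)
$\frac{4249 + q{\left(-11,-63 \right)}}{F{\left(-28 \right)} - 3251} = \frac{4249 - 38}{-28 - 3251} = \frac{4249 - 38}{-3279} = 4211 \left(- \frac{1}{3279}\right) = - \frac{4211}{3279}$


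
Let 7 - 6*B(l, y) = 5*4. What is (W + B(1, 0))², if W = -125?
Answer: 582169/36 ≈ 16171.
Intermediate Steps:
B(l, y) = -13/6 (B(l, y) = 7/6 - 5*4/6 = 7/6 - ⅙*20 = 7/6 - 10/3 = -13/6)
(W + B(1, 0))² = (-125 - 13/6)² = (-763/6)² = 582169/36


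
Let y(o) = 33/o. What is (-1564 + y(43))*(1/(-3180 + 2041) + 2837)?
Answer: -217207577898/48977 ≈ -4.4349e+6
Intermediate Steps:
(-1564 + y(43))*(1/(-3180 + 2041) + 2837) = (-1564 + 33/43)*(1/(-3180 + 2041) + 2837) = (-1564 + 33*(1/43))*(1/(-1139) + 2837) = (-1564 + 33/43)*(-1/1139 + 2837) = -67219/43*3231342/1139 = -217207577898/48977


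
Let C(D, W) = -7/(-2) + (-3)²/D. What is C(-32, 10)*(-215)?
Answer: -22145/32 ≈ -692.03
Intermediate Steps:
C(D, W) = 7/2 + 9/D (C(D, W) = -7*(-½) + 9/D = 7/2 + 9/D)
C(-32, 10)*(-215) = (7/2 + 9/(-32))*(-215) = (7/2 + 9*(-1/32))*(-215) = (7/2 - 9/32)*(-215) = (103/32)*(-215) = -22145/32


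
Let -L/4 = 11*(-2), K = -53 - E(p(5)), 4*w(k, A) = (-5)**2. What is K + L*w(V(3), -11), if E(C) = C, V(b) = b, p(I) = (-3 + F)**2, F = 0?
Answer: 488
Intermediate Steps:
p(I) = 9 (p(I) = (-3 + 0)**2 = (-3)**2 = 9)
w(k, A) = 25/4 (w(k, A) = (1/4)*(-5)**2 = (1/4)*25 = 25/4)
K = -62 (K = -53 - 1*9 = -53 - 9 = -62)
L = 88 (L = -44*(-2) = -4*(-22) = 88)
K + L*w(V(3), -11) = -62 + 88*(25/4) = -62 + 550 = 488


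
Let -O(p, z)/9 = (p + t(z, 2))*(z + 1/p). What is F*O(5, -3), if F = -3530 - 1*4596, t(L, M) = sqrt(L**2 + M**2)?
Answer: -1023876 - 1023876*sqrt(13)/5 ≈ -1.7622e+6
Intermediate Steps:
O(p, z) = -9*(p + sqrt(4 + z**2))*(z + 1/p) (O(p, z) = -9*(p + sqrt(z**2 + 2**2))*(z + 1/p) = -9*(p + sqrt(z**2 + 4))*(z + 1/p) = -9*(p + sqrt(4 + z**2))*(z + 1/p))
F = -8126 (F = -3530 - 4596 = -8126)
F*O(5, -3) = -73134*(-sqrt(4 + (-3)**2) - 1*5*(1 + 5*(-3) - 3*sqrt(4 + (-3)**2)))/5 = -73134*(-sqrt(4 + 9) - 1*5*(1 - 15 - 3*sqrt(4 + 9)))/5 = -73134*(-sqrt(13) - 1*5*(1 - 15 - 3*sqrt(13)))/5 = -73134*(-sqrt(13) - 1*5*(-14 - 3*sqrt(13)))/5 = -73134*(-sqrt(13) + (70 + 15*sqrt(13)))/5 = -73134*(70 + 14*sqrt(13))/5 = -8126*(126 + 126*sqrt(13)/5) = -1023876 - 1023876*sqrt(13)/5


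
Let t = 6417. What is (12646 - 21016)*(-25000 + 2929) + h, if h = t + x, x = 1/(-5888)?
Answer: 1087753165055/5888 ≈ 1.8474e+8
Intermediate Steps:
x = -1/5888 ≈ -0.00016984
h = 37783295/5888 (h = 6417 - 1/5888 = 37783295/5888 ≈ 6417.0)
(12646 - 21016)*(-25000 + 2929) + h = (12646 - 21016)*(-25000 + 2929) + 37783295/5888 = -8370*(-22071) + 37783295/5888 = 184734270 + 37783295/5888 = 1087753165055/5888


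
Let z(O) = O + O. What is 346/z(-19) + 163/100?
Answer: -14203/1900 ≈ -7.4753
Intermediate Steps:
z(O) = 2*O
346/z(-19) + 163/100 = 346/((2*(-19))) + 163/100 = 346/(-38) + 163*(1/100) = 346*(-1/38) + 163/100 = -173/19 + 163/100 = -14203/1900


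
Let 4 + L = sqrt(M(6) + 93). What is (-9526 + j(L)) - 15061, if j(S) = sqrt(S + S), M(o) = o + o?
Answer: -24587 + sqrt(-8 + 2*sqrt(105)) ≈ -24583.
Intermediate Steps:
M(o) = 2*o
L = -4 + sqrt(105) (L = -4 + sqrt(2*6 + 93) = -4 + sqrt(12 + 93) = -4 + sqrt(105) ≈ 6.2469)
j(S) = sqrt(2)*sqrt(S) (j(S) = sqrt(2*S) = sqrt(2)*sqrt(S))
(-9526 + j(L)) - 15061 = (-9526 + sqrt(2)*sqrt(-4 + sqrt(105))) - 15061 = -24587 + sqrt(2)*sqrt(-4 + sqrt(105))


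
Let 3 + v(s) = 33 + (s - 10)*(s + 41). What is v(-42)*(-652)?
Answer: -53464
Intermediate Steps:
v(s) = 30 + (-10 + s)*(41 + s) (v(s) = -3 + (33 + (s - 10)*(s + 41)) = -3 + (33 + (-10 + s)*(41 + s)) = 30 + (-10 + s)*(41 + s))
v(-42)*(-652) = (-380 + (-42)**2 + 31*(-42))*(-652) = (-380 + 1764 - 1302)*(-652) = 82*(-652) = -53464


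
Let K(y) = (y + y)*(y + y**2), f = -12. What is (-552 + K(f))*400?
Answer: -1488000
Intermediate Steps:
K(y) = 2*y*(y + y**2) (K(y) = (2*y)*(y + y**2) = 2*y*(y + y**2))
(-552 + K(f))*400 = (-552 + 2*(-12)**2*(1 - 12))*400 = (-552 + 2*144*(-11))*400 = (-552 - 3168)*400 = -3720*400 = -1488000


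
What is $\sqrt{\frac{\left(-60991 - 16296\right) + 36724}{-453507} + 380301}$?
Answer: $\frac{\sqrt{8690665809170910}}{151169} \approx 616.69$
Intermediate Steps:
$\sqrt{\frac{\left(-60991 - 16296\right) + 36724}{-453507} + 380301} = \sqrt{\left(-77287 + 36724\right) \left(- \frac{1}{453507}\right) + 380301} = \sqrt{\left(-40563\right) \left(- \frac{1}{453507}\right) + 380301} = \sqrt{\frac{13521}{151169} + 380301} = \sqrt{\frac{57489735390}{151169}} = \frac{\sqrt{8690665809170910}}{151169}$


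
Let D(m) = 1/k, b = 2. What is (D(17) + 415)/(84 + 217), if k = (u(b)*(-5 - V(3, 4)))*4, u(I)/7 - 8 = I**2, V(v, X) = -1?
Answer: 557759/404544 ≈ 1.3787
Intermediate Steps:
u(I) = 56 + 7*I**2
k = -1344 (k = ((56 + 7*2**2)*(-5 - 1*(-1)))*4 = ((56 + 7*4)*(-5 + 1))*4 = ((56 + 28)*(-4))*4 = (84*(-4))*4 = -336*4 = -1344)
D(m) = -1/1344 (D(m) = 1/(-1344) = -1/1344)
(D(17) + 415)/(84 + 217) = (-1/1344 + 415)/(84 + 217) = (557759/1344)/301 = (557759/1344)*(1/301) = 557759/404544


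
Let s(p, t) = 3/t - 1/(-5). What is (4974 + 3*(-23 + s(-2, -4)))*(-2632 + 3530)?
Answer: 44032083/10 ≈ 4.4032e+6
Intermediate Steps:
s(p, t) = 1/5 + 3/t (s(p, t) = 3/t - 1*(-1/5) = 3/t + 1/5 = 1/5 + 3/t)
(4974 + 3*(-23 + s(-2, -4)))*(-2632 + 3530) = (4974 + 3*(-23 + (1/5)*(15 - 4)/(-4)))*(-2632 + 3530) = (4974 + 3*(-23 + (1/5)*(-1/4)*11))*898 = (4974 + 3*(-23 - 11/20))*898 = (4974 + 3*(-471/20))*898 = (4974 - 1413/20)*898 = (98067/20)*898 = 44032083/10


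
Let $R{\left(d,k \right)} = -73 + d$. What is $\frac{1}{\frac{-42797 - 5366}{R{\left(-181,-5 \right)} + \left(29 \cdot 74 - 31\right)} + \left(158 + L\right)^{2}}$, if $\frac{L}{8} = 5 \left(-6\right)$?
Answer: $\frac{1861}{12465201} \approx 0.0001493$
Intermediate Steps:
$L = -240$ ($L = 8 \cdot 5 \left(-6\right) = 8 \left(-30\right) = -240$)
$\frac{1}{\frac{-42797 - 5366}{R{\left(-181,-5 \right)} + \left(29 \cdot 74 - 31\right)} + \left(158 + L\right)^{2}} = \frac{1}{\frac{-42797 - 5366}{\left(-73 - 181\right) + \left(29 \cdot 74 - 31\right)} + \left(158 - 240\right)^{2}} = \frac{1}{- \frac{48163}{-254 + \left(2146 - 31\right)} + \left(-82\right)^{2}} = \frac{1}{- \frac{48163}{-254 + 2115} + 6724} = \frac{1}{- \frac{48163}{1861} + 6724} = \frac{1}{\frac{12465201}{1861}} = \frac{1861}{12465201}$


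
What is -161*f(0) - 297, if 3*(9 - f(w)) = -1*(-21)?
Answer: -619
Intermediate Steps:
f(w) = 2 (f(w) = 9 - (-1)*(-21)/3 = 9 - 1/3*21 = 9 - 7 = 2)
-161*f(0) - 297 = -161*2 - 297 = -322 - 297 = -619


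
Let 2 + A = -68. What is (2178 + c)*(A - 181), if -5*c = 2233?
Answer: -2172907/5 ≈ -4.3458e+5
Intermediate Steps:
A = -70 (A = -2 - 68 = -70)
c = -2233/5 (c = -⅕*2233 = -2233/5 ≈ -446.60)
(2178 + c)*(A - 181) = (2178 - 2233/5)*(-70 - 181) = (8657/5)*(-251) = -2172907/5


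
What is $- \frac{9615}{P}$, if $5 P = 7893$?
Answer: $- \frac{16025}{2631} \approx -6.0908$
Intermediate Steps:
$P = \frac{7893}{5}$ ($P = \frac{1}{5} \cdot 7893 = \frac{7893}{5} \approx 1578.6$)
$- \frac{9615}{P} = - \frac{9615}{\frac{7893}{5}} = \left(-9615\right) \frac{5}{7893} = - \frac{16025}{2631}$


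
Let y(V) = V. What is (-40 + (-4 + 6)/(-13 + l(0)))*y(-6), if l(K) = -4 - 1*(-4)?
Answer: 3132/13 ≈ 240.92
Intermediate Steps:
l(K) = 0 (l(K) = -4 + 4 = 0)
(-40 + (-4 + 6)/(-13 + l(0)))*y(-6) = (-40 + (-4 + 6)/(-13 + 0))*(-6) = (-40 + 2/(-13))*(-6) = (-40 + 2*(-1/13))*(-6) = (-40 - 2/13)*(-6) = -522/13*(-6) = 3132/13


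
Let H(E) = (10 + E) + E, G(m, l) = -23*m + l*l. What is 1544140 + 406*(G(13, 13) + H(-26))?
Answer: 1474308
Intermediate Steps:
G(m, l) = l² - 23*m (G(m, l) = -23*m + l² = l² - 23*m)
H(E) = 10 + 2*E
1544140 + 406*(G(13, 13) + H(-26)) = 1544140 + 406*((13² - 23*13) + (10 + 2*(-26))) = 1544140 + 406*((169 - 299) + (10 - 52)) = 1544140 + 406*(-130 - 42) = 1544140 + 406*(-172) = 1544140 - 69832 = 1474308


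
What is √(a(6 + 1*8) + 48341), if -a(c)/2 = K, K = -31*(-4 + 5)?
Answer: √48403 ≈ 220.01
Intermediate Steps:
K = -31 (K = -31*1 = -31)
a(c) = 62 (a(c) = -2*(-31) = 62)
√(a(6 + 1*8) + 48341) = √(62 + 48341) = √48403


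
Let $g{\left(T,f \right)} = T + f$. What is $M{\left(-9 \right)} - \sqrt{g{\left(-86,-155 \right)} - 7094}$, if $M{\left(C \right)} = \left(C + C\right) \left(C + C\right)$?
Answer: $324 - 3 i \sqrt{815} \approx 324.0 - 85.645 i$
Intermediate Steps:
$M{\left(C \right)} = 4 C^{2}$ ($M{\left(C \right)} = 2 C 2 C = 4 C^{2}$)
$M{\left(-9 \right)} - \sqrt{g{\left(-86,-155 \right)} - 7094} = 4 \left(-9\right)^{2} - \sqrt{\left(-86 - 155\right) - 7094} = 4 \cdot 81 - \sqrt{-241 - 7094} = 324 - \sqrt{-7335} = 324 - 3 i \sqrt{815}$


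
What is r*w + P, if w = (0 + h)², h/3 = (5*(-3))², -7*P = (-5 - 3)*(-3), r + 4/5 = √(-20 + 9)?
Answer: -2551524/7 + 455625*I*√11 ≈ -3.645e+5 + 1.5111e+6*I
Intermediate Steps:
r = -⅘ + I*√11 (r = -⅘ + √(-20 + 9) = -⅘ + √(-11) = -⅘ + I*√11 ≈ -0.8 + 3.3166*I)
P = -24/7 (P = -(-5 - 3)*(-3)/7 = -(-8)*(-3)/7 = -⅐*24 = -24/7 ≈ -3.4286)
h = 675 (h = 3*(5*(-3))² = 3*(-15)² = 3*225 = 675)
w = 455625 (w = (0 + 675)² = 675² = 455625)
r*w + P = (-⅘ + I*√11)*455625 - 24/7 = (-364500 + 455625*I*√11) - 24/7 = -2551524/7 + 455625*I*√11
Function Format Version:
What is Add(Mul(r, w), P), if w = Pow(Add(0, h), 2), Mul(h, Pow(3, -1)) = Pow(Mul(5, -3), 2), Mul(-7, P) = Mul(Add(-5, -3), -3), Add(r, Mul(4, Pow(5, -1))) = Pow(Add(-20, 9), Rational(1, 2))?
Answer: Add(Rational(-2551524, 7), Mul(455625, I, Pow(11, Rational(1, 2)))) ≈ Add(-3.6450e+5, Mul(1.5111e+6, I))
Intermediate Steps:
r = Add(Rational(-4, 5), Mul(I, Pow(11, Rational(1, 2)))) (r = Add(Rational(-4, 5), Pow(Add(-20, 9), Rational(1, 2))) = Add(Rational(-4, 5), Pow(-11, Rational(1, 2))) = Add(Rational(-4, 5), Mul(I, Pow(11, Rational(1, 2)))) ≈ Add(-0.80000, Mul(3.3166, I)))
P = Rational(-24, 7) (P = Mul(Rational(-1, 7), Mul(Add(-5, -3), -3)) = Mul(Rational(-1, 7), Mul(-8, -3)) = Mul(Rational(-1, 7), 24) = Rational(-24, 7) ≈ -3.4286)
h = 675 (h = Mul(3, Pow(Mul(5, -3), 2)) = Mul(3, Pow(-15, 2)) = Mul(3, 225) = 675)
w = 455625 (w = Pow(Add(0, 675), 2) = Pow(675, 2) = 455625)
Add(Mul(r, w), P) = Add(Mul(Add(Rational(-4, 5), Mul(I, Pow(11, Rational(1, 2)))), 455625), Rational(-24, 7)) = Add(Add(-364500, Mul(455625, I, Pow(11, Rational(1, 2)))), Rational(-24, 7)) = Add(Rational(-2551524, 7), Mul(455625, I, Pow(11, Rational(1, 2))))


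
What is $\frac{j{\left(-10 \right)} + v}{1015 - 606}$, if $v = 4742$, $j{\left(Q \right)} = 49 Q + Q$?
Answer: $\frac{4242}{409} \approx 10.372$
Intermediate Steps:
$j{\left(Q \right)} = 50 Q$
$\frac{j{\left(-10 \right)} + v}{1015 - 606} = \frac{50 \left(-10\right) + 4742}{1015 - 606} = \frac{-500 + 4742}{409} = 4242 \cdot \frac{1}{409} = \frac{4242}{409}$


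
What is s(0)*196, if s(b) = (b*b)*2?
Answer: 0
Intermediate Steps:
s(b) = 2*b² (s(b) = b²*2 = 2*b²)
s(0)*196 = (2*0²)*196 = (2*0)*196 = 0*196 = 0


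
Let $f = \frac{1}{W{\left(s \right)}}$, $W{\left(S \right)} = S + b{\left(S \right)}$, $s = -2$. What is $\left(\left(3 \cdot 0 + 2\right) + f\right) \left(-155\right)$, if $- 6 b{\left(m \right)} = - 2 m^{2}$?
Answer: $- \frac{155}{2} \approx -77.5$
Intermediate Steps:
$b{\left(m \right)} = \frac{m^{2}}{3}$ ($b{\left(m \right)} = - \frac{\left(-2\right) m^{2}}{6} = \frac{m^{2}}{3}$)
$W{\left(S \right)} = S + \frac{S^{2}}{3}$
$f = - \frac{3}{2}$ ($f = \frac{1}{\frac{1}{3} \left(-2\right) \left(3 - 2\right)} = \frac{1}{\frac{1}{3} \left(-2\right) 1} = \frac{1}{- \frac{2}{3}} = - \frac{3}{2} \approx -1.5$)
$\left(\left(3 \cdot 0 + 2\right) + f\right) \left(-155\right) = \left(\left(3 \cdot 0 + 2\right) - \frac{3}{2}\right) \left(-155\right) = \left(\left(0 + 2\right) - \frac{3}{2}\right) \left(-155\right) = \left(2 - \frac{3}{2}\right) \left(-155\right) = \frac{1}{2} \left(-155\right) = - \frac{155}{2}$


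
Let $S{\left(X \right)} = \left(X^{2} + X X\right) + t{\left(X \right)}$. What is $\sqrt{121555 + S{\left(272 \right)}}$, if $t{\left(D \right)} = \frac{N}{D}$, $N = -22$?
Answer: $\frac{\sqrt{1246273978}}{68} \approx 519.16$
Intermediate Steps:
$t{\left(D \right)} = - \frac{22}{D}$
$S{\left(X \right)} = - \frac{22}{X} + 2 X^{2}$ ($S{\left(X \right)} = \left(X^{2} + X X\right) - \frac{22}{X} = \left(X^{2} + X^{2}\right) - \frac{22}{X} = 2 X^{2} - \frac{22}{X} = - \frac{22}{X} + 2 X^{2}$)
$\sqrt{121555 + S{\left(272 \right)}} = \sqrt{121555 + \frac{2 \left(-11 + 272^{3}\right)}{272}} = \sqrt{121555 + 2 \cdot \frac{1}{272} \left(-11 + 20123648\right)} = \sqrt{121555 + 2 \cdot \frac{1}{272} \cdot 20123637} = \sqrt{121555 + \frac{20123637}{136}} = \sqrt{\frac{36655117}{136}} = \frac{\sqrt{1246273978}}{68}$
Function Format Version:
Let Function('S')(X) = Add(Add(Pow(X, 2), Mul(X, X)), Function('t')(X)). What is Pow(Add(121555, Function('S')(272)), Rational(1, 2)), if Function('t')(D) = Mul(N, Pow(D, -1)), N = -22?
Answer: Mul(Rational(1, 68), Pow(1246273978, Rational(1, 2))) ≈ 519.16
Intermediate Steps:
Function('t')(D) = Mul(-22, Pow(D, -1))
Function('S')(X) = Add(Mul(-22, Pow(X, -1)), Mul(2, Pow(X, 2))) (Function('S')(X) = Add(Add(Pow(X, 2), Mul(X, X)), Mul(-22, Pow(X, -1))) = Add(Add(Pow(X, 2), Pow(X, 2)), Mul(-22, Pow(X, -1))) = Add(Mul(2, Pow(X, 2)), Mul(-22, Pow(X, -1))) = Add(Mul(-22, Pow(X, -1)), Mul(2, Pow(X, 2))))
Pow(Add(121555, Function('S')(272)), Rational(1, 2)) = Pow(Add(121555, Mul(2, Pow(272, -1), Add(-11, Pow(272, 3)))), Rational(1, 2)) = Pow(Add(121555, Mul(2, Rational(1, 272), Add(-11, 20123648))), Rational(1, 2)) = Pow(Add(121555, Mul(2, Rational(1, 272), 20123637)), Rational(1, 2)) = Pow(Add(121555, Rational(20123637, 136)), Rational(1, 2)) = Pow(Rational(36655117, 136), Rational(1, 2)) = Mul(Rational(1, 68), Pow(1246273978, Rational(1, 2)))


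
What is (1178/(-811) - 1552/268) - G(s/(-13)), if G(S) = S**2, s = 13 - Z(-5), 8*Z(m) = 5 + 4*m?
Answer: -5026578961/587708992 ≈ -8.5528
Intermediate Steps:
Z(m) = 5/8 + m/2 (Z(m) = (5 + 4*m)/8 = 5/8 + m/2)
s = 119/8 (s = 13 - (5/8 + (1/2)*(-5)) = 13 - (5/8 - 5/2) = 13 - 1*(-15/8) = 13 + 15/8 = 119/8 ≈ 14.875)
(1178/(-811) - 1552/268) - G(s/(-13)) = (1178/(-811) - 1552/268) - ((119/8)/(-13))**2 = (1178*(-1/811) - 1552*1/268) - ((119/8)*(-1/13))**2 = (-1178/811 - 388/67) - (-119/104)**2 = -393594/54337 - 1*14161/10816 = -393594/54337 - 14161/10816 = -5026578961/587708992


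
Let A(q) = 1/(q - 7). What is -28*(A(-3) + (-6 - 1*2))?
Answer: 1134/5 ≈ 226.80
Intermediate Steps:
A(q) = 1/(-7 + q)
-28*(A(-3) + (-6 - 1*2)) = -28*(1/(-7 - 3) + (-6 - 1*2)) = -28*(1/(-10) + (-6 - 2)) = -28*(-⅒ - 8) = -28*(-81/10) = 1134/5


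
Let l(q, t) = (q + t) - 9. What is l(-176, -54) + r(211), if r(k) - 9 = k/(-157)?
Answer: -36321/157 ≈ -231.34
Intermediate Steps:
r(k) = 9 - k/157 (r(k) = 9 + k/(-157) = 9 + k*(-1/157) = 9 - k/157)
l(q, t) = -9 + q + t
l(-176, -54) + r(211) = (-9 - 176 - 54) + (9 - 1/157*211) = -239 + (9 - 211/157) = -239 + 1202/157 = -36321/157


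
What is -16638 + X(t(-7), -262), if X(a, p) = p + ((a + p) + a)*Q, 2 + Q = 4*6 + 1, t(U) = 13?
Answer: -22328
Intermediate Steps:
Q = 23 (Q = -2 + (4*6 + 1) = -2 + (24 + 1) = -2 + 25 = 23)
X(a, p) = 24*p + 46*a (X(a, p) = p + ((a + p) + a)*23 = p + (p + 2*a)*23 = p + (23*p + 46*a) = 24*p + 46*a)
-16638 + X(t(-7), -262) = -16638 + (24*(-262) + 46*13) = -16638 + (-6288 + 598) = -16638 - 5690 = -22328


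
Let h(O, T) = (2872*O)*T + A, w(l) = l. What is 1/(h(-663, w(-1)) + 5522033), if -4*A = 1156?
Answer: 1/7425880 ≈ 1.3466e-7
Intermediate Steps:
A = -289 (A = -¼*1156 = -289)
h(O, T) = -289 + 2872*O*T (h(O, T) = (2872*O)*T - 289 = 2872*O*T - 289 = -289 + 2872*O*T)
1/(h(-663, w(-1)) + 5522033) = 1/((-289 + 2872*(-663)*(-1)) + 5522033) = 1/((-289 + 1904136) + 5522033) = 1/(1903847 + 5522033) = 1/7425880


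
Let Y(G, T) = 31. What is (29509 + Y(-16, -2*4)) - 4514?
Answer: 25026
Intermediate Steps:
(29509 + Y(-16, -2*4)) - 4514 = (29509 + 31) - 4514 = 29540 - 4514 = 25026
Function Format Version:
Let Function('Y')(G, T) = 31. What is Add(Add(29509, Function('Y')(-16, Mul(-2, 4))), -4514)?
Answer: 25026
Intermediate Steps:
Add(Add(29509, Function('Y')(-16, Mul(-2, 4))), -4514) = Add(Add(29509, 31), -4514) = Add(29540, -4514) = 25026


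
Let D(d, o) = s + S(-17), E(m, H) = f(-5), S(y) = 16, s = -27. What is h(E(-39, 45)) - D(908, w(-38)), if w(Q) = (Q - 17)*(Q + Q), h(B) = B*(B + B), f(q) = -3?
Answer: 29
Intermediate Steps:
E(m, H) = -3
h(B) = 2*B² (h(B) = B*(2*B) = 2*B²)
w(Q) = 2*Q*(-17 + Q) (w(Q) = (-17 + Q)*(2*Q) = 2*Q*(-17 + Q))
D(d, o) = -11 (D(d, o) = -27 + 16 = -11)
h(E(-39, 45)) - D(908, w(-38)) = 2*(-3)² - 1*(-11) = 2*9 + 11 = 18 + 11 = 29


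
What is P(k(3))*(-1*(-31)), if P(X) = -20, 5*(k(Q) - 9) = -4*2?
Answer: -620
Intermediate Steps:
k(Q) = 37/5 (k(Q) = 9 + (-4*2)/5 = 9 + (1/5)*(-8) = 9 - 8/5 = 37/5)
P(k(3))*(-1*(-31)) = -(-20)*(-31) = -20*31 = -620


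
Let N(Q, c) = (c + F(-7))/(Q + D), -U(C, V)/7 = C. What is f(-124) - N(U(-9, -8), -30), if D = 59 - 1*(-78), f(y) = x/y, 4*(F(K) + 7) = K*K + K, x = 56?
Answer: -3957/12400 ≈ -0.31911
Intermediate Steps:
U(C, V) = -7*C
F(K) = -7 + K/4 + K²/4 (F(K) = -7 + (K*K + K)/4 = -7 + (K² + K)/4 = -7 + (K + K²)/4 = -7 + (K/4 + K²/4) = -7 + K/4 + K²/4)
f(y) = 56/y
D = 137 (D = 59 + 78 = 137)
N(Q, c) = (7/2 + c)/(137 + Q) (N(Q, c) = (c + (-7 + (¼)*(-7) + (¼)*(-7)²))/(Q + 137) = (c + (-7 - 7/4 + (¼)*49))/(137 + Q) = (c + (-7 - 7/4 + 49/4))/(137 + Q) = (c + 7/2)/(137 + Q) = (7/2 + c)/(137 + Q))
f(-124) - N(U(-9, -8), -30) = 56/(-124) - (7/2 - 30)/(137 - 7*(-9)) = 56*(-1/124) - (-53)/((137 + 63)*2) = -14/31 - (-53)/(200*2) = -14/31 - 1*(-53/400) = -14/31 + 53/400 = -3957/12400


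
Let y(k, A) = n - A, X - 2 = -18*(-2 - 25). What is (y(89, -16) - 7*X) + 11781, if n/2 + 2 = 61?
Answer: 8499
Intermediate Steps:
n = 118 (n = -4 + 2*61 = -4 + 122 = 118)
X = 488 (X = 2 - 18*(-2 - 25) = 2 - 18*(-27) = 2 + 486 = 488)
y(k, A) = 118 - A
(y(89, -16) - 7*X) + 11781 = ((118 - 1*(-16)) - 7*488) + 11781 = ((118 + 16) - 3416) + 11781 = (134 - 3416) + 11781 = -3282 + 11781 = 8499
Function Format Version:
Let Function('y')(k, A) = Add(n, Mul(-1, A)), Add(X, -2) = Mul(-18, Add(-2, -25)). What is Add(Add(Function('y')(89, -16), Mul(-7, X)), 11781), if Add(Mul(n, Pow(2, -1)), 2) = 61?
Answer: 8499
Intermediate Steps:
n = 118 (n = Add(-4, Mul(2, 61)) = Add(-4, 122) = 118)
X = 488 (X = Add(2, Mul(-18, Add(-2, -25))) = Add(2, Mul(-18, -27)) = Add(2, 486) = 488)
Function('y')(k, A) = Add(118, Mul(-1, A))
Add(Add(Function('y')(89, -16), Mul(-7, X)), 11781) = Add(Add(Add(118, Mul(-1, -16)), Mul(-7, 488)), 11781) = Add(Add(Add(118, 16), -3416), 11781) = Add(Add(134, -3416), 11781) = Add(-3282, 11781) = 8499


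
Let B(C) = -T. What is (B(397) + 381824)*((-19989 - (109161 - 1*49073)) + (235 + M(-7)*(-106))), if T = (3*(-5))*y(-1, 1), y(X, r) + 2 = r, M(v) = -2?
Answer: -30403450670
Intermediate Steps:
y(X, r) = -2 + r
T = 15 (T = (3*(-5))*(-2 + 1) = -15*(-1) = 15)
B(C) = -15 (B(C) = -1*15 = -15)
(B(397) + 381824)*((-19989 - (109161 - 1*49073)) + (235 + M(-7)*(-106))) = (-15 + 381824)*((-19989 - (109161 - 1*49073)) + (235 - 2*(-106))) = 381809*((-19989 - (109161 - 49073)) + (235 + 212)) = 381809*((-19989 - 1*60088) + 447) = 381809*((-19989 - 60088) + 447) = 381809*(-80077 + 447) = 381809*(-79630) = -30403450670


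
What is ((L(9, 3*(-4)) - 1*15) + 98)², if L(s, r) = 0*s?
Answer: 6889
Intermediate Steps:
L(s, r) = 0
((L(9, 3*(-4)) - 1*15) + 98)² = ((0 - 1*15) + 98)² = ((0 - 15) + 98)² = (-15 + 98)² = 83² = 6889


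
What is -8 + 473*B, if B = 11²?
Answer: 57225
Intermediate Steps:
B = 121
-8 + 473*B = -8 + 473*121 = -8 + 57233 = 57225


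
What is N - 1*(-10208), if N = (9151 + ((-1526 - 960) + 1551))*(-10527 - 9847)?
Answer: -167382576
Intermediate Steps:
N = -167392784 (N = (9151 + (-2486 + 1551))*(-20374) = (9151 - 935)*(-20374) = 8216*(-20374) = -167392784)
N - 1*(-10208) = -167392784 - 1*(-10208) = -167392784 + 10208 = -167382576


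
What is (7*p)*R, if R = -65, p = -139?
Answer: 63245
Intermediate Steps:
(7*p)*R = (7*(-139))*(-65) = -973*(-65) = 63245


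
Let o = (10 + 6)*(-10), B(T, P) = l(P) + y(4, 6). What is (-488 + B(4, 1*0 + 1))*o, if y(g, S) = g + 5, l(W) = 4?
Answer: 76000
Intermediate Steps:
y(g, S) = 5 + g
B(T, P) = 13 (B(T, P) = 4 + (5 + 4) = 4 + 9 = 13)
o = -160 (o = 16*(-10) = -160)
(-488 + B(4, 1*0 + 1))*o = (-488 + 13)*(-160) = -475*(-160) = 76000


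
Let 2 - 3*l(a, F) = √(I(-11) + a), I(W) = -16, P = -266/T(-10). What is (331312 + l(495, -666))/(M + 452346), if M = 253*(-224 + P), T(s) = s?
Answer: 4969690/6036057 - 5*√479/6036057 ≈ 0.82332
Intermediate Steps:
P = 133/5 (P = -266/(-10) = -266*(-⅒) = 133/5 ≈ 26.600)
l(a, F) = ⅔ - √(-16 + a)/3
M = -249711/5 (M = 253*(-224 + 133/5) = 253*(-987/5) = -249711/5 ≈ -49942.)
(331312 + l(495, -666))/(M + 452346) = (331312 + (⅔ - √(-16 + 495)/3))/(-249711/5 + 452346) = (331312 + (⅔ - √479/3))/(2012019/5) = (993938/3 - √479/3)*(5/2012019) = 4969690/6036057 - 5*√479/6036057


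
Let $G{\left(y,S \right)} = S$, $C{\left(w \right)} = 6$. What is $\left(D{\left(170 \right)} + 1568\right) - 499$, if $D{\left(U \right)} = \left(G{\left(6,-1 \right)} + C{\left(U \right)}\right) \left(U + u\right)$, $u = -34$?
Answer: $1749$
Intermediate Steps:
$D{\left(U \right)} = -170 + 5 U$ ($D{\left(U \right)} = \left(-1 + 6\right) \left(U - 34\right) = 5 \left(-34 + U\right) = -170 + 5 U$)
$\left(D{\left(170 \right)} + 1568\right) - 499 = \left(\left(-170 + 5 \cdot 170\right) + 1568\right) - 499 = \left(\left(-170 + 850\right) + 1568\right) - 499 = \left(680 + 1568\right) - 499 = 2248 - 499 = 1749$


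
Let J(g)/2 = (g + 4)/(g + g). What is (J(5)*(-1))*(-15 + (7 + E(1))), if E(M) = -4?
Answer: 108/5 ≈ 21.600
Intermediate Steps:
J(g) = (4 + g)/g (J(g) = 2*((g + 4)/(g + g)) = 2*((4 + g)/((2*g))) = 2*((4 + g)*(1/(2*g))) = 2*((4 + g)/(2*g)) = (4 + g)/g)
(J(5)*(-1))*(-15 + (7 + E(1))) = (((4 + 5)/5)*(-1))*(-15 + (7 - 4)) = (((⅕)*9)*(-1))*(-15 + 3) = ((9/5)*(-1))*(-12) = -9/5*(-12) = 108/5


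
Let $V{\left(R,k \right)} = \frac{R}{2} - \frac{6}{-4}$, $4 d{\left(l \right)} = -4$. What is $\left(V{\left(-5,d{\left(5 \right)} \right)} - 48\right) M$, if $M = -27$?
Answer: $1323$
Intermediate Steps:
$d{\left(l \right)} = -1$ ($d{\left(l \right)} = \frac{1}{4} \left(-4\right) = -1$)
$V{\left(R,k \right)} = \frac{3}{2} + \frac{R}{2}$ ($V{\left(R,k \right)} = R \frac{1}{2} - - \frac{3}{2} = \frac{R}{2} + \frac{3}{2} = \frac{3}{2} + \frac{R}{2}$)
$\left(V{\left(-5,d{\left(5 \right)} \right)} - 48\right) M = \left(\left(\frac{3}{2} + \frac{1}{2} \left(-5\right)\right) - 48\right) \left(-27\right) = \left(\left(\frac{3}{2} - \frac{5}{2}\right) - 48\right) \left(-27\right) = \left(-1 - 48\right) \left(-27\right) = \left(-49\right) \left(-27\right) = 1323$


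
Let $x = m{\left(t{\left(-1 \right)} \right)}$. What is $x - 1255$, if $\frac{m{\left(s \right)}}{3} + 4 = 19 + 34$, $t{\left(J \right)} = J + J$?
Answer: $-1108$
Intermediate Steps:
$t{\left(J \right)} = 2 J$
$m{\left(s \right)} = 147$ ($m{\left(s \right)} = -12 + 3 \left(19 + 34\right) = -12 + 3 \cdot 53 = -12 + 159 = 147$)
$x = 147$
$x - 1255 = 147 - 1255 = -1108$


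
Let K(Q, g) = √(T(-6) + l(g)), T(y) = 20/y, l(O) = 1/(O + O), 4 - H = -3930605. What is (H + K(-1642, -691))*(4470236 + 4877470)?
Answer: 36742177332954 + 1557951*I*√57310158/691 ≈ 3.6742e+13 + 1.7068e+7*I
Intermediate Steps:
H = 3930609 (H = 4 - 1*(-3930605) = 4 + 3930605 = 3930609)
l(O) = 1/(2*O)
K(Q, g) = √(-10/3 + 1/(2*g)) (K(Q, g) = √(20/(-6) + 1/(2*g)) = √(20*(-⅙) + 1/(2*g)) = √(-10/3 + 1/(2*g)))
(H + K(-1642, -691))*(4470236 + 4877470) = (3930609 + √(-120 + 18/(-691))/6)*(4470236 + 4877470) = (3930609 + √(-120 + 18*(-1/691))/6)*9347706 = (3930609 + √(-120 - 18/691)/6)*9347706 = (3930609 + √(-82938/691)/6)*9347706 = (3930609 + (I*√57310158/691)/6)*9347706 = (3930609 + I*√57310158/4146)*9347706 = 36742177332954 + 1557951*I*√57310158/691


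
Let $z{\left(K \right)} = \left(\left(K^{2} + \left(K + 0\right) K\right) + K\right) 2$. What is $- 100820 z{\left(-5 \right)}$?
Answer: $-9073800$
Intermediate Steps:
$z{\left(K \right)} = 2 K + 4 K^{2}$ ($z{\left(K \right)} = \left(\left(K^{2} + K K\right) + K\right) 2 = \left(\left(K^{2} + K^{2}\right) + K\right) 2 = \left(2 K^{2} + K\right) 2 = \left(K + 2 K^{2}\right) 2 = 2 K + 4 K^{2}$)
$- 100820 z{\left(-5 \right)} = - 100820 \cdot 2 \left(-5\right) \left(1 + 2 \left(-5\right)\right) = - 100820 \cdot 2 \left(-5\right) \left(1 - 10\right) = - 100820 \cdot 2 \left(-5\right) \left(-9\right) = \left(-100820\right) 90 = -9073800$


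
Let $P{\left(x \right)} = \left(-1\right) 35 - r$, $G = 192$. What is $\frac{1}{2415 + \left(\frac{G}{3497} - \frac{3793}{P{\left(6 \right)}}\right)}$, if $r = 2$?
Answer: $\frac{129389}{325745660} \approx 0.00039721$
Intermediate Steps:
$P{\left(x \right)} = -37$ ($P{\left(x \right)} = \left(-1\right) 35 - 2 = -35 - 2 = -37$)
$\frac{1}{2415 + \left(\frac{G}{3497} - \frac{3793}{P{\left(6 \right)}}\right)} = \frac{1}{2415 + \left(\frac{192}{3497} - \frac{3793}{-37}\right)} = \frac{1}{2415 + \left(192 \cdot \frac{1}{3497} - - \frac{3793}{37}\right)} = \frac{1}{2415 + \left(\frac{192}{3497} + \frac{3793}{37}\right)} = \frac{1}{2415 + \frac{13271225}{129389}} = \frac{1}{\frac{325745660}{129389}} = \frac{129389}{325745660}$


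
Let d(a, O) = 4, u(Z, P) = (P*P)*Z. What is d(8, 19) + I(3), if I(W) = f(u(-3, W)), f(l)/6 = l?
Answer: -158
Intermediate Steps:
u(Z, P) = Z*P² (u(Z, P) = P²*Z = Z*P²)
f(l) = 6*l
I(W) = -18*W² (I(W) = 6*(-3*W²) = -18*W²)
d(8, 19) + I(3) = 4 - 18*3² = 4 - 18*9 = 4 - 162 = -158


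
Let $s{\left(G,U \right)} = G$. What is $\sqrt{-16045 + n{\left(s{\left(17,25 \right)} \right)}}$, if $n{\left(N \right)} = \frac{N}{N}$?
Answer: $2 i \sqrt{4011} \approx 126.66 i$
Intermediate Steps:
$n{\left(N \right)} = 1$
$\sqrt{-16045 + n{\left(s{\left(17,25 \right)} \right)}} = \sqrt{-16045 + 1} = \sqrt{-16044} = 2 i \sqrt{4011}$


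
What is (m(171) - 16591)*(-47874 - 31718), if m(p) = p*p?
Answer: -1006838800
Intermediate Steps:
m(p) = p²
(m(171) - 16591)*(-47874 - 31718) = (171² - 16591)*(-47874 - 31718) = (29241 - 16591)*(-79592) = 12650*(-79592) = -1006838800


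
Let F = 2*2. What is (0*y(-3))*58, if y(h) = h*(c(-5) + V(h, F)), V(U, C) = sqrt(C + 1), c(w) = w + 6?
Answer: 0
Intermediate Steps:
c(w) = 6 + w
F = 4
V(U, C) = sqrt(1 + C)
y(h) = h*(1 + sqrt(5)) (y(h) = h*((6 - 5) + sqrt(1 + 4)) = h*(1 + sqrt(5)))
(0*y(-3))*58 = (0*(-3*(1 + sqrt(5))))*58 = (0*(-3 - 3*sqrt(5)))*58 = 0*58 = 0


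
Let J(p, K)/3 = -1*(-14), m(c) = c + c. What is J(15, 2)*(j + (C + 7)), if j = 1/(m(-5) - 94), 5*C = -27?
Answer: 17367/260 ≈ 66.796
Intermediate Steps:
C = -27/5 (C = (1/5)*(-27) = -27/5 ≈ -5.4000)
m(c) = 2*c
J(p, K) = 42 (J(p, K) = 3*(-1*(-14)) = 3*14 = 42)
j = -1/104 (j = 1/(2*(-5) - 94) = 1/(-10 - 94) = 1/(-104) = -1/104 ≈ -0.0096154)
J(15, 2)*(j + (C + 7)) = 42*(-1/104 + (-27/5 + 7)) = 42*(-1/104 + 8/5) = 42*(827/520) = 17367/260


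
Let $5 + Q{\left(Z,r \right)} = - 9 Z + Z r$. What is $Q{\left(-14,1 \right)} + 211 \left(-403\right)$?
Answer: $-84926$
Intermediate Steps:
$Q{\left(Z,r \right)} = -5 - 9 Z + Z r$ ($Q{\left(Z,r \right)} = -5 + \left(- 9 Z + Z r\right) = -5 - 9 Z + Z r$)
$Q{\left(-14,1 \right)} + 211 \left(-403\right) = \left(-5 - -126 - 14\right) + 211 \left(-403\right) = \left(-5 + 126 - 14\right) - 85033 = 107 - 85033 = -84926$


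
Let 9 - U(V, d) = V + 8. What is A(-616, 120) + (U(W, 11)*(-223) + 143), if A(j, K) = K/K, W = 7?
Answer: 1482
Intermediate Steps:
A(j, K) = 1
U(V, d) = 1 - V (U(V, d) = 9 - (V + 8) = 9 - (8 + V) = 9 + (-8 - V) = 1 - V)
A(-616, 120) + (U(W, 11)*(-223) + 143) = 1 + ((1 - 1*7)*(-223) + 143) = 1 + ((1 - 7)*(-223) + 143) = 1 + (-6*(-223) + 143) = 1 + (1338 + 143) = 1 + 1481 = 1482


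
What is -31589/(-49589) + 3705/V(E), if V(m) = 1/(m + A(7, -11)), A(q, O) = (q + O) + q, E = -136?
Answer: -24435691996/49589 ≈ -4.9276e+5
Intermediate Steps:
A(q, O) = O + 2*q (A(q, O) = (O + q) + q = O + 2*q)
V(m) = 1/(3 + m) (V(m) = 1/(m + (-11 + 2*7)) = 1/(m + (-11 + 14)) = 1/(m + 3) = 1/(3 + m))
-31589/(-49589) + 3705/V(E) = -31589/(-49589) + 3705/(1/(3 - 136)) = -31589*(-1/49589) + 3705/(1/(-133)) = 31589/49589 + 3705/(-1/133) = 31589/49589 + 3705*(-133) = 31589/49589 - 492765 = -24435691996/49589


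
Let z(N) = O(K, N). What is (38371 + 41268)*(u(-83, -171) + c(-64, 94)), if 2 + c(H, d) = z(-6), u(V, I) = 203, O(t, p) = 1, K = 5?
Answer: 16087078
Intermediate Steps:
z(N) = 1
c(H, d) = -1 (c(H, d) = -2 + 1 = -1)
(38371 + 41268)*(u(-83, -171) + c(-64, 94)) = (38371 + 41268)*(203 - 1) = 79639*202 = 16087078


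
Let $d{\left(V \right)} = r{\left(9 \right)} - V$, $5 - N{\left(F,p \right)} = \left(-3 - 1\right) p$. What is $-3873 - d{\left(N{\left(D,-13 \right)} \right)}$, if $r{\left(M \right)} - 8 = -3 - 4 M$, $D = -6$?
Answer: $-3889$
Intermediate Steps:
$r{\left(M \right)} = 5 - 4 M$ ($r{\left(M \right)} = 8 - \left(3 + 4 M\right) = 5 - 4 M$)
$N{\left(F,p \right)} = 5 + 4 p$ ($N{\left(F,p \right)} = 5 - \left(-3 - 1\right) p = 5 - - 4 p = 5 + 4 p$)
$d{\left(V \right)} = -31 - V$ ($d{\left(V \right)} = \left(5 - 36\right) - V = -31 - V$)
$-3873 - d{\left(N{\left(D,-13 \right)} \right)} = -3873 - \left(-31 - \left(5 + 4 \left(-13\right)\right)\right) = -3873 - \left(-31 - \left(5 - 52\right)\right) = -3873 - \left(-31 - -47\right) = -3873 - \left(-31 + 47\right) = -3873 - 16 = -3889$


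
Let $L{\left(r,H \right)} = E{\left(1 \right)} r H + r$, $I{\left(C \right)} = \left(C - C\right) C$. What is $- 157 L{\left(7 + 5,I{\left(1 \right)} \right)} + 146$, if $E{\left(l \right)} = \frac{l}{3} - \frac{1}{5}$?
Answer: $-1738$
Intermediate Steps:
$E{\left(l \right)} = - \frac{1}{5} + \frac{l}{3}$ ($E{\left(l \right)} = l \frac{1}{3} - \frac{1}{5} = \frac{l}{3} - \frac{1}{5} = - \frac{1}{5} + \frac{l}{3}$)
$I{\left(C \right)} = 0$ ($I{\left(C \right)} = 0 C = 0$)
$L{\left(r,H \right)} = r + \frac{2 H r}{15}$ ($L{\left(r,H \right)} = \left(- \frac{1}{5} + \frac{1}{3} \cdot 1\right) r H + r = \left(- \frac{1}{5} + \frac{1}{3}\right) r H + r = \frac{2 r}{15} H + r = \frac{2 H r}{15} + r = r + \frac{2 H r}{15}$)
$- 157 L{\left(7 + 5,I{\left(1 \right)} \right)} + 146 = - 157 \frac{\left(7 + 5\right) \left(15 + 2 \cdot 0\right)}{15} + 146 = - 157 \cdot \frac{1}{15} \cdot 12 \left(15 + 0\right) + 146 = - 157 \cdot \frac{1}{15} \cdot 12 \cdot 15 + 146 = \left(-157\right) 12 + 146 = -1884 + 146 = -1738$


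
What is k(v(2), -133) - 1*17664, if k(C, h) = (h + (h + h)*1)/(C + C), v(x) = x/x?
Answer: -35727/2 ≈ -17864.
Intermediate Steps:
v(x) = 1
k(C, h) = 3*h/(2*C) (k(C, h) = (h + (2*h)*1)/((2*C)) = (h + 2*h)*(1/(2*C)) = (3*h)*(1/(2*C)) = 3*h/(2*C))
k(v(2), -133) - 1*17664 = (3/2)*(-133)/1 - 1*17664 = (3/2)*(-133)*1 - 17664 = -399/2 - 17664 = -35727/2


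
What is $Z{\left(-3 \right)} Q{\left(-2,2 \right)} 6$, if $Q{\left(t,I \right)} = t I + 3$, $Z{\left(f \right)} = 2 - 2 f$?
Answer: $-48$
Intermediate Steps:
$Q{\left(t,I \right)} = 3 + I t$ ($Q{\left(t,I \right)} = I t + 3 = 3 + I t$)
$Z{\left(-3 \right)} Q{\left(-2,2 \right)} 6 = \left(2 - -6\right) \left(3 + 2 \left(-2\right)\right) 6 = \left(2 + 6\right) \left(3 - 4\right) 6 = 8 \left(-1\right) 6 = \left(-8\right) 6 = -48$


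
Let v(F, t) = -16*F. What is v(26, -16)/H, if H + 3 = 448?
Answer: -416/445 ≈ -0.93483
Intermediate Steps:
H = 445 (H = -3 + 448 = 445)
v(26, -16)/H = -16*26/445 = -416*1/445 = -416/445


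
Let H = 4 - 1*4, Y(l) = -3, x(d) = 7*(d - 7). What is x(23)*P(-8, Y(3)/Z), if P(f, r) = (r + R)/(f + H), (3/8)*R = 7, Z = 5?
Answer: -3794/15 ≈ -252.93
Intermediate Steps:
x(d) = -49 + 7*d (x(d) = 7*(-7 + d) = -49 + 7*d)
R = 56/3 (R = (8/3)*7 = 56/3 ≈ 18.667)
H = 0 (H = 4 - 4 = 0)
P(f, r) = (56/3 + r)/f (P(f, r) = (r + 56/3)/(f + 0) = (56/3 + r)/f)
x(23)*P(-8, Y(3)/Z) = (-49 + 7*23)*((56/3 - 3/5)/(-8)) = (-49 + 161)*(-(56/3 - 3*⅕)/8) = 112*(-(56/3 - ⅗)/8) = 112*(-⅛*271/15) = 112*(-271/120) = -3794/15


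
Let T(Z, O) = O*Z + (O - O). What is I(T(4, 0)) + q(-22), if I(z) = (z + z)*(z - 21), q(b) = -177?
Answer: -177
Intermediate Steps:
T(Z, O) = O*Z (T(Z, O) = O*Z + 0 = O*Z)
I(z) = 2*z*(-21 + z) (I(z) = (2*z)*(-21 + z) = 2*z*(-21 + z))
I(T(4, 0)) + q(-22) = 2*(0*4)*(-21 + 0*4) - 177 = 2*0*(-21 + 0) - 177 = 2*0*(-21) - 177 = 0 - 177 = -177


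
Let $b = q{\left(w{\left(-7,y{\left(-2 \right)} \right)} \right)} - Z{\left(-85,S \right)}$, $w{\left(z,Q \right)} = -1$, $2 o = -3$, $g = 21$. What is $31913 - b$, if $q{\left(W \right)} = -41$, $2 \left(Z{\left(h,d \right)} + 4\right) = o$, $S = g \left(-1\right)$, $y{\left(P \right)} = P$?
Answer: $\frac{127797}{4} \approx 31949.0$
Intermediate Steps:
$o = - \frac{3}{2}$ ($o = \frac{1}{2} \left(-3\right) = - \frac{3}{2} \approx -1.5$)
$S = -21$ ($S = 21 \left(-1\right) = -21$)
$Z{\left(h,d \right)} = - \frac{19}{4}$ ($Z{\left(h,d \right)} = -4 + \frac{1}{2} \left(- \frac{3}{2}\right) = -4 - \frac{3}{4} = - \frac{19}{4}$)
$b = - \frac{145}{4}$ ($b = -41 - - \frac{19}{4} = -41 + \frac{19}{4} = - \frac{145}{4} \approx -36.25$)
$31913 - b = 31913 - - \frac{145}{4} = 31913 + \frac{145}{4} = \frac{127797}{4}$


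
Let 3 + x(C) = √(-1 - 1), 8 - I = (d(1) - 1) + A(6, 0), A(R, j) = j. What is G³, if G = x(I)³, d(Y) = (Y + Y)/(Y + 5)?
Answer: 33021 - 25175*I*√2 ≈ 33021.0 - 35603.0*I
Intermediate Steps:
d(Y) = 2*Y/(5 + Y) (d(Y) = (2*Y)/(5 + Y) = 2*Y/(5 + Y))
I = 26/3 (I = 8 - ((2*1/(5 + 1) - 1) + 0) = 8 - ((2*1/6 - 1) + 0) = 8 - ((2*1*(⅙) - 1) + 0) = 8 - ((⅓ - 1) + 0) = 8 - (-⅔ + 0) = 8 - 1*(-⅔) = 8 + ⅔ = 26/3 ≈ 8.6667)
x(C) = -3 + I*√2 (x(C) = -3 + √(-1 - 1) = -3 + √(-2) = -3 + I*√2)
G = (-3 + I*√2)³ ≈ -9.0 + 35.355*I
G³ = (-9 + 25*I*√2)³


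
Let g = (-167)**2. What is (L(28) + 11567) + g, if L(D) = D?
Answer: 39484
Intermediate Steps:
g = 27889
(L(28) + 11567) + g = (28 + 11567) + 27889 = 11595 + 27889 = 39484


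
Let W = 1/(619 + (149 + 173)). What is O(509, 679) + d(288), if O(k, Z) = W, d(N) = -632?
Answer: -594711/941 ≈ -632.00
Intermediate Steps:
W = 1/941 (W = 1/(619 + 322) = 1/941 ≈ 0.0010627)
O(k, Z) = 1/941
O(509, 679) + d(288) = 1/941 - 632 = -594711/941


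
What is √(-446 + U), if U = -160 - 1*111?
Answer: I*√717 ≈ 26.777*I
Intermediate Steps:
U = -271 (U = -160 - 111 = -271)
√(-446 + U) = √(-446 - 271) = √(-717) = I*√717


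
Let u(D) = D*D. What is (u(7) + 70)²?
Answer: 14161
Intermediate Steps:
u(D) = D²
(u(7) + 70)² = (7² + 70)² = (49 + 70)² = 119² = 14161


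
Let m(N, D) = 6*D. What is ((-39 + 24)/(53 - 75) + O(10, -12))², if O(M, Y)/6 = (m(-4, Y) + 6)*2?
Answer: 303073281/484 ≈ 6.2618e+5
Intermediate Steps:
O(M, Y) = 72 + 72*Y (O(M, Y) = 6*((6*Y + 6)*2) = 6*((6 + 6*Y)*2) = 6*(12 + 12*Y) = 72 + 72*Y)
((-39 + 24)/(53 - 75) + O(10, -12))² = ((-39 + 24)/(53 - 75) + (72 + 72*(-12)))² = (-15/(-22) + (72 - 864))² = (-15*(-1/22) - 792)² = (15/22 - 792)² = (-17409/22)² = 303073281/484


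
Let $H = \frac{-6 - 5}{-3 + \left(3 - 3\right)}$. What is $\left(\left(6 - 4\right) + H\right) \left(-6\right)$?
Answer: $-34$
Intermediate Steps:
$H = \frac{11}{3}$ ($H = - \frac{11}{-3 + 0} = - \frac{11}{-3} = \left(-11\right) \left(- \frac{1}{3}\right) = \frac{11}{3} \approx 3.6667$)
$\left(\left(6 - 4\right) + H\right) \left(-6\right) = \left(\left(6 - 4\right) + \frac{11}{3}\right) \left(-6\right) = \left(2 + \frac{11}{3}\right) \left(-6\right) = \frac{17}{3} \left(-6\right) = -34$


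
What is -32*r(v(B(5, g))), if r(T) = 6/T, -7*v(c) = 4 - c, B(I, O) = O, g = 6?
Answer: -672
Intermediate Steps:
v(c) = -4/7 + c/7 (v(c) = -(4 - c)/7 = -4/7 + c/7)
-32*r(v(B(5, g))) = -192/(-4/7 + (⅐)*6) = -192/(-4/7 + 6/7) = -192/2/7 = -192*7/2 = -32*21 = -672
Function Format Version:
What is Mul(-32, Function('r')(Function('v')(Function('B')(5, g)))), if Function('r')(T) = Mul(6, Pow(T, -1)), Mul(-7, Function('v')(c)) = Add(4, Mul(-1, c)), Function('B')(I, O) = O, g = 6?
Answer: -672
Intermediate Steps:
Function('v')(c) = Add(Rational(-4, 7), Mul(Rational(1, 7), c)) (Function('v')(c) = Mul(Rational(-1, 7), Add(4, Mul(-1, c))) = Add(Rational(-4, 7), Mul(Rational(1, 7), c)))
Mul(-32, Function('r')(Function('v')(Function('B')(5, g)))) = Mul(-32, Mul(6, Pow(Add(Rational(-4, 7), Mul(Rational(1, 7), 6)), -1))) = Mul(-32, Mul(6, Pow(Add(Rational(-4, 7), Rational(6, 7)), -1))) = Mul(-32, Mul(6, Pow(Rational(2, 7), -1))) = Mul(-32, Mul(6, Rational(7, 2))) = Mul(-32, 21) = -672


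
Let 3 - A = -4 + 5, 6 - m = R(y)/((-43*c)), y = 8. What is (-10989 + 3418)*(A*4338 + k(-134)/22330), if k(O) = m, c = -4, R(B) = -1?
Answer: -252284153817803/3840760 ≈ -6.5686e+7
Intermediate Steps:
m = 1033/172 (m = 6 - (-1)/((-43*(-4))) = 6 - (-1)/172 = 6 - 1*(-1/172) = 6 + 1/172 = 1033/172 ≈ 6.0058)
A = 2 (A = 3 - (-4 + 5) = 3 - 1*1 = 3 - 1 = 2)
k(O) = 1033/172
(-10989 + 3418)*(A*4338 + k(-134)/22330) = (-10989 + 3418)*(2*4338 + (1033/172)/22330) = -7571*(8676 + (1033/172)*(1/22330)) = -7571*(8676 + 1033/3840760) = -7571*33322434793/3840760 = -252284153817803/3840760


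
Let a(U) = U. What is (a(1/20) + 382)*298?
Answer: 1138509/10 ≈ 1.1385e+5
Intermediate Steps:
(a(1/20) + 382)*298 = (1/20 + 382)*298 = (7641/20)*298 = 1138509/10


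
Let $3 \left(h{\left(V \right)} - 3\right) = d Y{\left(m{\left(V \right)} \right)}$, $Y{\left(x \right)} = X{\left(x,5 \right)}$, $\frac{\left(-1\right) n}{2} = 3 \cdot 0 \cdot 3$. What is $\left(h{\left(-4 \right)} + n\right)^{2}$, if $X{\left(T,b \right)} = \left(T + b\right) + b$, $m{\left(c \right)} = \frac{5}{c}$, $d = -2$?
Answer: $\frac{289}{36} \approx 8.0278$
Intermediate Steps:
$n = 0$ ($n = - 2 \cdot 3 \cdot 0 \cdot 3 = - 2 \cdot 0 \cdot 3 = \left(-2\right) 0 = 0$)
$X{\left(T,b \right)} = T + 2 b$
$Y{\left(x \right)} = 10 + x$ ($Y{\left(x \right)} = x + 2 \cdot 5 = x + 10 = 10 + x$)
$h{\left(V \right)} = - \frac{11}{3} - \frac{10}{3 V}$ ($h{\left(V \right)} = 3 + \frac{\left(-2\right) \left(10 + \frac{5}{V}\right)}{3} = 3 + \frac{-20 - \frac{10}{V}}{3} = 3 - \left(\frac{20}{3} + \frac{10}{3 V}\right) = - \frac{11}{3} - \frac{10}{3 V}$)
$\left(h{\left(-4 \right)} + n\right)^{2} = \left(\frac{-10 - -44}{3 \left(-4\right)} + 0\right)^{2} = \left(\frac{1}{3} \left(- \frac{1}{4}\right) \left(-10 + 44\right) + 0\right)^{2} = \left(\frac{1}{3} \left(- \frac{1}{4}\right) 34 + 0\right)^{2} = \left(- \frac{17}{6} + 0\right)^{2} = \left(- \frac{17}{6}\right)^{2} = \frac{289}{36}$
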